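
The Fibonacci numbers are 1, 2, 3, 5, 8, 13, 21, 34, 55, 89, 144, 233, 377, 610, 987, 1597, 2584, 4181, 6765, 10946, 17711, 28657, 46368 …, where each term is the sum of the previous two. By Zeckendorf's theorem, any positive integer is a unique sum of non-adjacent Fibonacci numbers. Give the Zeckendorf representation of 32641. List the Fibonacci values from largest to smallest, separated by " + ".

Greedily peel off the largest Fibonacci term at each step:
32641 − 28657 = 3984
3984 − 2584 = 1400
1400 − 987 = 413
413 − 377 = 36
36 − 34 = 2
2 − 2 = 0
So 32641 = 28657 + 2584 + 987 + 377 + 34 + 2, with no two terms consecutive in the sequence.

28657 + 2584 + 987 + 377 + 34 + 2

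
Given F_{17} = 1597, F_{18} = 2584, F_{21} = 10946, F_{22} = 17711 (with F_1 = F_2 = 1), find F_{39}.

63245986

By the addition formula F_{m+n} = F_m F_{n+1} + F_{m−1} F_n with m=18, n=21: F_{39} = 2584·17711 + 1597·10946 = 45765224 + 17480762 = 63245986.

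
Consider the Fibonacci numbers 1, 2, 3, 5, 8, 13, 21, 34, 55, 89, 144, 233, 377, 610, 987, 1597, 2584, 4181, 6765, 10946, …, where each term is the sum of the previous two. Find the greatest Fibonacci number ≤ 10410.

6765

6765 ≤ 10410 < 10946, so the largest Fibonacci number not exceeding 10410 is 6765.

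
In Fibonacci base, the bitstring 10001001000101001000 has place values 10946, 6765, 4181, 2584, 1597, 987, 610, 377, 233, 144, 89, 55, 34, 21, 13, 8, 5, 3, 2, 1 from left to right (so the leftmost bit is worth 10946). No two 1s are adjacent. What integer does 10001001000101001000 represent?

Summing the place values of the 1 bits: 10946 + 1597 + 377 + 55 + 21 + 5 = 13001.

13001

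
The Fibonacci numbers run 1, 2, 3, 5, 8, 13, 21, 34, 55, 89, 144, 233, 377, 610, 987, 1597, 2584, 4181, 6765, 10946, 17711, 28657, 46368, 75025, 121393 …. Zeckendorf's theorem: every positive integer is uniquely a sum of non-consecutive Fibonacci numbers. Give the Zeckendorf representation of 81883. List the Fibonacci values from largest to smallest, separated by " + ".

81883: greatest Fibonacci not exceeding it is 75025, leaving 6858
6858: greatest Fibonacci not exceeding it is 6765, leaving 93
93: greatest Fibonacci not exceeding it is 89, leaving 4
4: greatest Fibonacci not exceeding it is 3, leaving 1
1: greatest Fibonacci not exceeding it is 1, leaving 0
So 81883 = 75025 + 6765 + 89 + 3 + 1, with no two terms consecutive in the sequence.

75025 + 6765 + 89 + 3 + 1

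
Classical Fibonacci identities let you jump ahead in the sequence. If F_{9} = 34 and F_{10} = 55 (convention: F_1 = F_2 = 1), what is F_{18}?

By the doubling identity F_{2k} = F_k(2F_{k+1} − F_k): F_{18} = 34·(2·55 − 34) = 34·76 = 2584.

2584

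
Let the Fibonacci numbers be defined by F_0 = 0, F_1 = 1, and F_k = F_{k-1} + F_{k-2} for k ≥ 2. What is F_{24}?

46368

Iterating the recurrence up to F_{18} = 2584 and F_{17} = 1597:
F_{19} = F_{18} + F_{17} = 2584 + 1597 = 4181
F_{20} = F_{19} + F_{18} = 4181 + 2584 = 6765
F_{21} = F_{20} + F_{19} = 6765 + 4181 = 10946
F_{22} = F_{21} + F_{20} = 10946 + 6765 = 17711
F_{23} = F_{22} + F_{21} = 17711 + 10946 = 28657
F_{24} = F_{23} + F_{22} = 28657 + 17711 = 46368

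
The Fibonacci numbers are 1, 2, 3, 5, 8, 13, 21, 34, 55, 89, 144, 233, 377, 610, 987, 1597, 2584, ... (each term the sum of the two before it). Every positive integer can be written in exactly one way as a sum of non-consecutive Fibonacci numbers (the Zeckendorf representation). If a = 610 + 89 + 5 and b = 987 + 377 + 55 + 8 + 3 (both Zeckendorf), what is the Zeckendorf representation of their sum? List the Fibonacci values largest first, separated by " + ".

The two numbers are 704 and 1430, so their sum is 2134.
2134: greatest Fibonacci not exceeding it is 1597, leaving 537
537: greatest Fibonacci not exceeding it is 377, leaving 160
160: greatest Fibonacci not exceeding it is 144, leaving 16
16: greatest Fibonacci not exceeding it is 13, leaving 3
3: greatest Fibonacci not exceeding it is 3, leaving 0

1597 + 377 + 144 + 13 + 3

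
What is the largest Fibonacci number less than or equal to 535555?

514229

514229 ≤ 535555 < 832040, so the largest Fibonacci number not exceeding 535555 is 514229.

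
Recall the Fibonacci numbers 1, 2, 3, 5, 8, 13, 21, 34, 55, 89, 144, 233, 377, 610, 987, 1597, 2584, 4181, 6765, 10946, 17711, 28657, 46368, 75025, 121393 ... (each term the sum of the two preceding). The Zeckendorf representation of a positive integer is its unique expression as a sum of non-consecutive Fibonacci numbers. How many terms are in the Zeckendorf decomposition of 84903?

Greedily peel off the largest Fibonacci term at each step:
largest Fibonacci ≤ 84903 is 75025; 84903 − 75025 = 9878
largest Fibonacci ≤ 9878 is 6765; 9878 − 6765 = 3113
largest Fibonacci ≤ 3113 is 2584; 3113 − 2584 = 529
largest Fibonacci ≤ 529 is 377; 529 − 377 = 152
largest Fibonacci ≤ 152 is 144; 152 − 144 = 8
largest Fibonacci ≤ 8 is 8; 8 − 8 = 0
84903 = 75025 + 6765 + 2584 + 377 + 144 + 8, which has 6 terms.

6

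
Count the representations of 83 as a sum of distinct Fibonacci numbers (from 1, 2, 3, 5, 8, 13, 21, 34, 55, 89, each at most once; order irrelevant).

3

Starting from the Zeckendorf form and repeatedly splitting a term F_k into F_{k−1} + F_{k−2} (when neither is already used) reaches every representation.
83 = 55+21+5+2 = 55+13+8+5+2 = 34+21+13+8+5+2 — 3 representations.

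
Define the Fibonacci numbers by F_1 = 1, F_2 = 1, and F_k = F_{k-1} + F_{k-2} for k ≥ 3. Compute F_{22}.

Iterating the recurrence up to F_{15} = 610 and F_{14} = 377:
F_{16} = F_{15} + F_{14} = 610 + 377 = 987
F_{17} = F_{16} + F_{15} = 987 + 610 = 1597
F_{18} = F_{17} + F_{16} = 1597 + 987 = 2584
F_{19} = F_{18} + F_{17} = 2584 + 1597 = 4181
F_{20} = F_{19} + F_{18} = 4181 + 2584 = 6765
F_{21} = F_{20} + F_{19} = 6765 + 4181 = 10946
F_{22} = F_{21} + F_{20} = 10946 + 6765 = 17711

17711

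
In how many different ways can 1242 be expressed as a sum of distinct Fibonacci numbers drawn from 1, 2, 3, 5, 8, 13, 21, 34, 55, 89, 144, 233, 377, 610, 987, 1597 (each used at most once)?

18

Each representation comes from the Zeckendorf form by replacing some F_k with F_{k−1} + F_{k−2} where possible.
1242 = 987+233+21+1 = 987+233+13+8+1 = 987+144+89+21+1 = 610+377+233+21+1 = … (14 more), for 18 in all.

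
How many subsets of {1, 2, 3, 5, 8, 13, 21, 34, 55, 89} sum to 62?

3

62 = 55+5+2 = 34+21+5+2 = 34+13+8+5+2 — 3 representations.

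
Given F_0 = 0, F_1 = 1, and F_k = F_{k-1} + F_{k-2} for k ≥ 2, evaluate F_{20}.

6765

Iterating the recurrence up to F_{13} = 233 and F_{12} = 144:
F_{14} = F_{13} + F_{12} = 233 + 144 = 377
F_{15} = F_{14} + F_{13} = 377 + 233 = 610
F_{16} = F_{15} + F_{14} = 610 + 377 = 987
F_{17} = F_{16} + F_{15} = 987 + 610 = 1597
F_{18} = F_{17} + F_{16} = 1597 + 987 = 2584
F_{19} = F_{18} + F_{17} = 2584 + 1597 = 4181
F_{20} = F_{19} + F_{18} = 4181 + 2584 = 6765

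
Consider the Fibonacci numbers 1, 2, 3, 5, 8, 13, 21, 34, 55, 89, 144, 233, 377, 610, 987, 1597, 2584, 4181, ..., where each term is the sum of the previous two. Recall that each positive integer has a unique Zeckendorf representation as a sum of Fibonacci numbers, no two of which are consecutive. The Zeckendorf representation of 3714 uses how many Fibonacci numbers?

7

3714: greatest Fibonacci not exceeding it is 2584, leaving 1130
1130: greatest Fibonacci not exceeding it is 987, leaving 143
143: greatest Fibonacci not exceeding it is 89, leaving 54
54: greatest Fibonacci not exceeding it is 34, leaving 20
20: greatest Fibonacci not exceeding it is 13, leaving 7
7: greatest Fibonacci not exceeding it is 5, leaving 2
2: greatest Fibonacci not exceeding it is 2, leaving 0
3714 = 2584 + 987 + 89 + 34 + 13 + 5 + 2, which has 7 terms.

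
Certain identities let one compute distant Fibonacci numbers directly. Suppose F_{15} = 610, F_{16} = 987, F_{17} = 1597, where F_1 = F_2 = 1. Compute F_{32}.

By the addition formula F_{m+n} = F_m F_{n+1} + F_{m−1} F_n with m=16, n=16: F_{32} = 987·1597 + 610·987 = 1576239 + 602070 = 2178309.

2178309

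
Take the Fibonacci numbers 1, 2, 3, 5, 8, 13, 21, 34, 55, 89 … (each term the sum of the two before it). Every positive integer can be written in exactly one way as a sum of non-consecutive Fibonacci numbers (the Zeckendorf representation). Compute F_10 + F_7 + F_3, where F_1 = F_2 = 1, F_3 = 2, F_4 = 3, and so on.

F_10 + F_7 + F_3 = 55 + 13 + 2 = 70.

70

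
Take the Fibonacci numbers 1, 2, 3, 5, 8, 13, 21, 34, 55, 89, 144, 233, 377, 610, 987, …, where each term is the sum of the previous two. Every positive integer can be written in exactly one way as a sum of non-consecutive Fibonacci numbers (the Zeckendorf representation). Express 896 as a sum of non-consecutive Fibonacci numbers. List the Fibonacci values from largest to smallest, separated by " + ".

896 − 610 = 286
286 − 233 = 53
53 − 34 = 19
19 − 13 = 6
6 − 5 = 1
1 − 1 = 0
So 896 = 610 + 233 + 34 + 13 + 5 + 1, with no two terms consecutive in the sequence.

610 + 233 + 34 + 13 + 5 + 1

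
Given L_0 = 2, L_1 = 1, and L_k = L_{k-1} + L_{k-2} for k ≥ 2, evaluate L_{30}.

Iterating the recurrence up to L_{25} = 167761 and L_{24} = 103682:
L_{26} = L_{25} + L_{24} = 167761 + 103682 = 271443
L_{27} = L_{26} + L_{25} = 271443 + 167761 = 439204
L_{28} = L_{27} + L_{26} = 439204 + 271443 = 710647
L_{29} = L_{28} + L_{27} = 710647 + 439204 = 1149851
L_{30} = L_{29} + L_{28} = 1149851 + 710647 = 1860498

1860498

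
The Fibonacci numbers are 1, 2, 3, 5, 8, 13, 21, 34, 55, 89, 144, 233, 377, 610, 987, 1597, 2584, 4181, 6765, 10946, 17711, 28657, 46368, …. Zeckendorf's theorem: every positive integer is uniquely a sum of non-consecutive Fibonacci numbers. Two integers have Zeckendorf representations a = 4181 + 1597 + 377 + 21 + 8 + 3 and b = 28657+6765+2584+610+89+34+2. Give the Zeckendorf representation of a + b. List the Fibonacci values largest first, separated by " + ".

The two numbers are 6187 and 38741, so their sum is 44928.
largest Fibonacci ≤ 44928 is 28657; 44928 − 28657 = 16271
largest Fibonacci ≤ 16271 is 10946; 16271 − 10946 = 5325
largest Fibonacci ≤ 5325 is 4181; 5325 − 4181 = 1144
largest Fibonacci ≤ 1144 is 987; 1144 − 987 = 157
largest Fibonacci ≤ 157 is 144; 157 − 144 = 13
largest Fibonacci ≤ 13 is 13; 13 − 13 = 0

28657 + 10946 + 4181 + 987 + 144 + 13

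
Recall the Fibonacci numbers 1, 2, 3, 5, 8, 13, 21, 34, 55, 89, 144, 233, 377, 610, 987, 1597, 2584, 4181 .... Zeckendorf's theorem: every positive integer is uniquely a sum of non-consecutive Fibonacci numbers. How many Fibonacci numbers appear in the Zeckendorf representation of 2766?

5

Repeatedly subtract the largest Fibonacci number that fits:
2766 − 2584 = 182
182 − 144 = 38
38 − 34 = 4
4 − 3 = 1
1 − 1 = 0
2766 = 2584 + 144 + 34 + 3 + 1, which has 5 terms.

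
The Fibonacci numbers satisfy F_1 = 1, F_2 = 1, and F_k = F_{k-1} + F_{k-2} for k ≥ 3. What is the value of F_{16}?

Iterating the recurrence up to F_{12} = 144 and F_{11} = 89:
F_{13} = F_{12} + F_{11} = 144 + 89 = 233
F_{14} = F_{13} + F_{12} = 233 + 144 = 377
F_{15} = F_{14} + F_{13} = 377 + 233 = 610
F_{16} = F_{15} + F_{14} = 610 + 377 = 987

987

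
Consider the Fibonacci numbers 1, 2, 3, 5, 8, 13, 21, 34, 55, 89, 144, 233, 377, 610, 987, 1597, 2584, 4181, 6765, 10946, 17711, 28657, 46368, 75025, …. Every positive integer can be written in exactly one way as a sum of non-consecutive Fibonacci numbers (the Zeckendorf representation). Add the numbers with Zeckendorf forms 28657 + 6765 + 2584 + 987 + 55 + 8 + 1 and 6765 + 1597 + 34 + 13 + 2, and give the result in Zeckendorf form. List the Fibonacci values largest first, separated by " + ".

The two numbers are 39057 and 8411, so their sum is 47468.
46368 ≤ 47468 < 75025, so take 46368; remainder 1100
987 ≤ 1100 < 1597, so take 987; remainder 113
89 ≤ 113 < 144, so take 89; remainder 24
21 ≤ 24 < 34, so take 21; remainder 3
3 ≤ 3 < 5, so take 3; remainder 0

46368 + 987 + 89 + 21 + 3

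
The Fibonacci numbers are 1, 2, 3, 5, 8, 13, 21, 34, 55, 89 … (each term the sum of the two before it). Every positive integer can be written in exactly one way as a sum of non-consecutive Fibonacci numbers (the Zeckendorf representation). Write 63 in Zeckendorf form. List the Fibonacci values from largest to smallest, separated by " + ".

largest Fibonacci ≤ 63 is 55; 63 − 55 = 8
largest Fibonacci ≤ 8 is 8; 8 − 8 = 0
So 63 = 55 + 8, with no two terms consecutive in the sequence.

55 + 8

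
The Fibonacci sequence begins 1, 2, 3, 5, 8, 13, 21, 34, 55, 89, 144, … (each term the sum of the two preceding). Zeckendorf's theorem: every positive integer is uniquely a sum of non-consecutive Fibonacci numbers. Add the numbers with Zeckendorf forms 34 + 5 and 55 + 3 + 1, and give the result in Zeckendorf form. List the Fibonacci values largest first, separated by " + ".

The two numbers are 39 and 59, so their sum is 98.
98: greatest Fibonacci not exceeding it is 89, leaving 9
9: greatest Fibonacci not exceeding it is 8, leaving 1
1: greatest Fibonacci not exceeding it is 1, leaving 0

89 + 8 + 1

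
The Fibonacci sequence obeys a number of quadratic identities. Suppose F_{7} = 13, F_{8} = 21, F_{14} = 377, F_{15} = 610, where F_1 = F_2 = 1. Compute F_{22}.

17711

By the addition formula F_{m+n} = F_m F_{n+1} + F_{m−1} F_n with m=8, n=14: F_{22} = 21·610 + 13·377 = 12810 + 4901 = 17711.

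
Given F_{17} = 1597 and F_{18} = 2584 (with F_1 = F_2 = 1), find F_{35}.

By F_{2k+1} = F_k² + F_{k+1}²: F_{35} = 1597² + 2584² = 2550409 + 6677056 = 9227465.

9227465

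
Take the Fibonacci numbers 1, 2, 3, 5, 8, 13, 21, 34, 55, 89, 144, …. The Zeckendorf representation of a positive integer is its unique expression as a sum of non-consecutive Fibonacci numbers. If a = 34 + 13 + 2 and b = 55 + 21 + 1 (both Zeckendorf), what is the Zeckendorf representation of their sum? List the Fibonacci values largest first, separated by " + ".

The two numbers are 49 and 77, so their sum is 126.
Greedy algorithm:
126 − 89 = 37
37 − 34 = 3
3 − 3 = 0

89 + 34 + 3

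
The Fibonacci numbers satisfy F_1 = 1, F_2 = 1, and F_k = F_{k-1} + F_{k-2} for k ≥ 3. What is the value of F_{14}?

Iterating the recurrence up to F_{7} = 13 and F_{6} = 8:
F_{8} = F_{7} + F_{6} = 13 + 8 = 21
F_{9} = F_{8} + F_{7} = 21 + 13 = 34
F_{10} = F_{9} + F_{8} = 34 + 21 = 55
F_{11} = F_{10} + F_{9} = 55 + 34 = 89
F_{12} = F_{11} + F_{10} = 89 + 55 = 144
F_{13} = F_{12} + F_{11} = 144 + 89 = 233
F_{14} = F_{13} + F_{12} = 233 + 144 = 377

377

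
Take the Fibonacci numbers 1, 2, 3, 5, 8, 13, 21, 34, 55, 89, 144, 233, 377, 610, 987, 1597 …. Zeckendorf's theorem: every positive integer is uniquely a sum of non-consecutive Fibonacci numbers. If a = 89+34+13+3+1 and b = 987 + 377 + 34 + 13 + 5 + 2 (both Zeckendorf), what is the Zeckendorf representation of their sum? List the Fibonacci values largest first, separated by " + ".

The two numbers are 140 and 1418, so their sum is 1558.
1558: greatest Fibonacci not exceeding it is 987, leaving 571
571: greatest Fibonacci not exceeding it is 377, leaving 194
194: greatest Fibonacci not exceeding it is 144, leaving 50
50: greatest Fibonacci not exceeding it is 34, leaving 16
16: greatest Fibonacci not exceeding it is 13, leaving 3
3: greatest Fibonacci not exceeding it is 3, leaving 0

987 + 377 + 144 + 34 + 13 + 3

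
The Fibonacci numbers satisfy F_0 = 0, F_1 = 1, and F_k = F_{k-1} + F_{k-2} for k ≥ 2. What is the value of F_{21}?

10946

Iterating the recurrence up to F_{14} = 377 and F_{13} = 233:
F_{15} = F_{14} + F_{13} = 377 + 233 = 610
F_{16} = F_{15} + F_{14} = 610 + 377 = 987
F_{17} = F_{16} + F_{15} = 987 + 610 = 1597
F_{18} = F_{17} + F_{16} = 1597 + 987 = 2584
F_{19} = F_{18} + F_{17} = 2584 + 1597 = 4181
F_{20} = F_{19} + F_{18} = 4181 + 2584 = 6765
F_{21} = F_{20} + F_{19} = 6765 + 4181 = 10946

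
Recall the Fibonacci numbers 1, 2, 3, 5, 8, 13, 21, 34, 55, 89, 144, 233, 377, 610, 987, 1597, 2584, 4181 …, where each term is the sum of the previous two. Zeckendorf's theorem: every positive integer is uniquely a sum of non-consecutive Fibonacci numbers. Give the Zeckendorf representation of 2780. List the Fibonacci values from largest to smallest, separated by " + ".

2584 + 144 + 34 + 13 + 5

Greedily peel off the largest Fibonacci term at each step:
2584 ≤ 2780 < 4181, so take 2584; remainder 196
144 ≤ 196 < 233, so take 144; remainder 52
34 ≤ 52 < 55, so take 34; remainder 18
13 ≤ 18 < 21, so take 13; remainder 5
5 ≤ 5 < 8, so take 5; remainder 0
So 2780 = 2584 + 144 + 34 + 13 + 5, with no two terms consecutive in the sequence.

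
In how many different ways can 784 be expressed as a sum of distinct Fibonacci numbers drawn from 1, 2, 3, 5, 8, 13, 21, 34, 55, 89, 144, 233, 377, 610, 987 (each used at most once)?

Each representation comes from the Zeckendorf form by replacing some F_k with F_{k−1} + F_{k−2} where possible.
784 = 610+144+21+8+1 = 610+144+21+5+3+1 = 610+89+55+21+8+1 = 377+233+144+21+8+1 = … (10 more), for 14 in all.

14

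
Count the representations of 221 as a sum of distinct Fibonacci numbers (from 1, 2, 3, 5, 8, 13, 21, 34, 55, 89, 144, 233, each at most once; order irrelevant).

7

Each representation comes from the Zeckendorf form by replacing some F_k with F_{k−1} + F_{k−2} where possible.
221 = 144+55+21+1 = 144+55+13+8+1 = 144+55+13+5+3+1 = 144+34+21+13+8+1 = 144+34+21+13+5+3+1 = … (2 more), for 7 in all.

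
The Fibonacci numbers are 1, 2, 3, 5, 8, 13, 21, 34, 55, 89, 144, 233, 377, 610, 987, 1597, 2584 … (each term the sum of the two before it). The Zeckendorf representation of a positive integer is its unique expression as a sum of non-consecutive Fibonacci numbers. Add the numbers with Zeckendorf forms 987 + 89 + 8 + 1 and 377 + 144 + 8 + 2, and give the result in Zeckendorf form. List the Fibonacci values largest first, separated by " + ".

The two numbers are 1085 and 531, so their sum is 1616.
take 1597 (≤ 1616); 1616 − 1597 = 19
take 13 (≤ 19); 19 − 13 = 6
take 5 (≤ 6); 6 − 5 = 1
take 1 (≤ 1); 1 − 1 = 0

1597 + 13 + 5 + 1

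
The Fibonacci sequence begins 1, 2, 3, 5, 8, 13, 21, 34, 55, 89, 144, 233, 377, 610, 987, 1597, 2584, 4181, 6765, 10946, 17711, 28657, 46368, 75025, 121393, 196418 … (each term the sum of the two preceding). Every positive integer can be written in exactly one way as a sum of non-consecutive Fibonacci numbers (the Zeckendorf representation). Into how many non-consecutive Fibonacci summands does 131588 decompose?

6

take 121393 (≤ 131588); 131588 − 121393 = 10195
take 6765 (≤ 10195); 10195 − 6765 = 3430
take 2584 (≤ 3430); 3430 − 2584 = 846
take 610 (≤ 846); 846 − 610 = 236
take 233 (≤ 236); 236 − 233 = 3
take 3 (≤ 3); 3 − 3 = 0
131588 = 121393 + 6765 + 2584 + 610 + 233 + 3, which has 6 terms.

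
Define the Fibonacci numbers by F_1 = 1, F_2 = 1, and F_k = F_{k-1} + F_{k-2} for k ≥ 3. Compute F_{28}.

317811

Iterating the recurrence up to F_{20} = 6765 and F_{19} = 4181:
F_{21} = F_{20} + F_{19} = 6765 + 4181 = 10946
F_{22} = F_{21} + F_{20} = 10946 + 6765 = 17711
F_{23} = F_{22} + F_{21} = 17711 + 10946 = 28657
F_{24} = F_{23} + F_{22} = 28657 + 17711 = 46368
F_{25} = F_{24} + F_{23} = 46368 + 28657 = 75025
F_{26} = F_{25} + F_{24} = 75025 + 46368 = 121393
F_{27} = F_{26} + F_{25} = 121393 + 75025 = 196418
F_{28} = F_{27} + F_{26} = 196418 + 121393 = 317811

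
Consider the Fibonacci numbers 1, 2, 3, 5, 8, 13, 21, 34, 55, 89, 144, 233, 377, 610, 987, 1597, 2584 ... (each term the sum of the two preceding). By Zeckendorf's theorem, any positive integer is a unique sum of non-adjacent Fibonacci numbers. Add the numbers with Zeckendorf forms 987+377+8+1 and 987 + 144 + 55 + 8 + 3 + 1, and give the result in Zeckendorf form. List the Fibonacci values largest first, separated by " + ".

The two numbers are 1373 and 1198, so their sum is 2571.
Greedily peel off the largest Fibonacci term at each step:
take 1597 (≤ 2571); 2571 − 1597 = 974
take 610 (≤ 974); 974 − 610 = 364
take 233 (≤ 364); 364 − 233 = 131
take 89 (≤ 131); 131 − 89 = 42
take 34 (≤ 42); 42 − 34 = 8
take 8 (≤ 8); 8 − 8 = 0

1597 + 610 + 233 + 89 + 34 + 8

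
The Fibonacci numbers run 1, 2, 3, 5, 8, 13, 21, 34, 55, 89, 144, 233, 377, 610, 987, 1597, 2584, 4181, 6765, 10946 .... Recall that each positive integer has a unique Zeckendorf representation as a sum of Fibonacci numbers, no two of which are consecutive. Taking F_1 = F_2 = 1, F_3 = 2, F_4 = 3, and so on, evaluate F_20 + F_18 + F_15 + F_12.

10103

F_20 + F_18 + F_15 + F_12 = 6765 + 2584 + 610 + 144 = 10103.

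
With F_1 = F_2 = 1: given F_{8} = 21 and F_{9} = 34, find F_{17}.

By F_{2k+1} = F_k² + F_{k+1}²: F_{17} = 21² + 34² = 441 + 1156 = 1597.

1597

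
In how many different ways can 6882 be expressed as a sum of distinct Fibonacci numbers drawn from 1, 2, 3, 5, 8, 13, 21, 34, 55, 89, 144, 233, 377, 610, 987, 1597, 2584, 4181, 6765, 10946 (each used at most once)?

6882 = 6765+89+21+5+2 = 6765+89+13+8+5+2 = 6765+55+34+21+5+2 = 4181+2584+89+21+5+2 = … (16 more), for 20 in all.

20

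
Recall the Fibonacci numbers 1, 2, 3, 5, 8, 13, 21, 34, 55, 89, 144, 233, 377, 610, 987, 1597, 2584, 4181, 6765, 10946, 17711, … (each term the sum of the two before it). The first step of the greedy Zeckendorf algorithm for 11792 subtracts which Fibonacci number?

10946

10946 ≤ 11792 < 17711, so the largest Fibonacci number not exceeding 11792 is 10946.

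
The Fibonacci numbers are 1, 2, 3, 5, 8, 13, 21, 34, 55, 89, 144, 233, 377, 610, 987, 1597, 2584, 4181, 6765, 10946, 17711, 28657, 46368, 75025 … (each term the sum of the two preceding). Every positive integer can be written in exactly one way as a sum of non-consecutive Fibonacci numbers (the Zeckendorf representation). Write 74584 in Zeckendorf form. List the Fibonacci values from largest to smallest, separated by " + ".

46368 + 17711 + 6765 + 2584 + 987 + 144 + 21 + 3 + 1

74584: greatest Fibonacci not exceeding it is 46368, leaving 28216
28216: greatest Fibonacci not exceeding it is 17711, leaving 10505
10505: greatest Fibonacci not exceeding it is 6765, leaving 3740
3740: greatest Fibonacci not exceeding it is 2584, leaving 1156
1156: greatest Fibonacci not exceeding it is 987, leaving 169
169: greatest Fibonacci not exceeding it is 144, leaving 25
25: greatest Fibonacci not exceeding it is 21, leaving 4
4: greatest Fibonacci not exceeding it is 3, leaving 1
1: greatest Fibonacci not exceeding it is 1, leaving 0
So 74584 = 46368 + 17711 + 6765 + 2584 + 987 + 144 + 21 + 3 + 1, with no two terms consecutive in the sequence.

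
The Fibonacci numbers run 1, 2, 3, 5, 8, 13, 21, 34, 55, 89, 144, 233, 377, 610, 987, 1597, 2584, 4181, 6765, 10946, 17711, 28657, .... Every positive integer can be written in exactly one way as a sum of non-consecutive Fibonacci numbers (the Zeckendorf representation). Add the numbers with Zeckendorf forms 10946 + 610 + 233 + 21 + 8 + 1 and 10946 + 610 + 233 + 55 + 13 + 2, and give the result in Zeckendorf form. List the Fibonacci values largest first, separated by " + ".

The two numbers are 11819 and 11859, so their sum is 23678.
17711 ≤ 23678 < 28657, so take 17711; remainder 5967
4181 ≤ 5967 < 6765, so take 4181; remainder 1786
1597 ≤ 1786 < 2584, so take 1597; remainder 189
144 ≤ 189 < 233, so take 144; remainder 45
34 ≤ 45 < 55, so take 34; remainder 11
8 ≤ 11 < 13, so take 8; remainder 3
3 ≤ 3 < 5, so take 3; remainder 0

17711 + 4181 + 1597 + 144 + 34 + 8 + 3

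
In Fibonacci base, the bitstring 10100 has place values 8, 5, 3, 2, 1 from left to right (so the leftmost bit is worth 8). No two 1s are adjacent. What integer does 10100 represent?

Summing the place values of the 1 bits: 8 + 3 = 11.

11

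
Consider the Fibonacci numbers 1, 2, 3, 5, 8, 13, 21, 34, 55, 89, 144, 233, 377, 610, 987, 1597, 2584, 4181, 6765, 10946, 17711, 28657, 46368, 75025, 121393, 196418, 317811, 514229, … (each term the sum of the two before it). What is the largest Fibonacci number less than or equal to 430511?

317811 ≤ 430511 < 514229, so the largest Fibonacci number not exceeding 430511 is 317811.

317811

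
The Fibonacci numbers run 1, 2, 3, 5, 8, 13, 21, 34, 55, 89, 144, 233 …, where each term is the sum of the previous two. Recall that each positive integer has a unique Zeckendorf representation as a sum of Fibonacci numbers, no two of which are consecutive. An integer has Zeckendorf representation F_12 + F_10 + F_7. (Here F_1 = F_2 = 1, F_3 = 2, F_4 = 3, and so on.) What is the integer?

212

F_12 + F_10 + F_7 = 144 + 55 + 13 = 212.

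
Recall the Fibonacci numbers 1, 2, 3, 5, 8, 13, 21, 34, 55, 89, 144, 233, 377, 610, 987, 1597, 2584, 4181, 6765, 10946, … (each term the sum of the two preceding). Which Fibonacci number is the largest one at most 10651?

6765 ≤ 10651 < 10946, so the largest Fibonacci number not exceeding 10651 is 6765.

6765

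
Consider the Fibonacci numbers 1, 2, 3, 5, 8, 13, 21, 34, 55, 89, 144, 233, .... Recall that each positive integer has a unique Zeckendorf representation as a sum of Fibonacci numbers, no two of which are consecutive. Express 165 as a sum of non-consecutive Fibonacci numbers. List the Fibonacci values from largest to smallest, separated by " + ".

Greedy algorithm:
144 ≤ 165 < 233, so take 144; remainder 21
21 ≤ 21 < 34, so take 21; remainder 0
So 165 = 144 + 21, with no two terms consecutive in the sequence.

144 + 21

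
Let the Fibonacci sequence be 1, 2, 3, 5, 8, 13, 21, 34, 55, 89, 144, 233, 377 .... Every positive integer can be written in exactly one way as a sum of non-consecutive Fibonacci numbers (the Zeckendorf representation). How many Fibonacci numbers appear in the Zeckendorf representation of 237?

largest Fibonacci ≤ 237 is 233; 237 − 233 = 4
largest Fibonacci ≤ 4 is 3; 4 − 3 = 1
largest Fibonacci ≤ 1 is 1; 1 − 1 = 0
237 = 233 + 3 + 1, which has 3 terms.

3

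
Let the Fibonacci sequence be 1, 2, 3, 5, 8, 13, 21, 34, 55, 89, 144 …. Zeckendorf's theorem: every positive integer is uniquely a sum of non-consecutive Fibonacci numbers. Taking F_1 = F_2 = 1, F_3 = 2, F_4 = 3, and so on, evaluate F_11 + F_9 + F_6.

F_11 + F_9 + F_6 = 89 + 34 + 8 = 131.

131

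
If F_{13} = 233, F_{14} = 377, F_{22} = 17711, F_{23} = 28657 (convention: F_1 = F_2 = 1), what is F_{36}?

14930352

By the addition formula F_{m+n} = F_m F_{n+1} + F_{m−1} F_n with m=14, n=22: F_{36} = 377·28657 + 233·17711 = 10803689 + 4126663 = 14930352.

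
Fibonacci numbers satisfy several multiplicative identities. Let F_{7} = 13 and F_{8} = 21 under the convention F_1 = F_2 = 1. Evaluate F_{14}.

377

By the doubling identity F_{2k} = F_k(2F_{k+1} − F_k): F_{14} = 13·(2·21 − 13) = 13·29 = 377.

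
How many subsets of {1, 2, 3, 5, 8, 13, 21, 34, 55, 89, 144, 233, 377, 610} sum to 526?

526 = 377+144+5 = 377+144+3+2 = 377+89+55+5 = 377+89+55+3+2 = … (10 more), for 14 in all.

14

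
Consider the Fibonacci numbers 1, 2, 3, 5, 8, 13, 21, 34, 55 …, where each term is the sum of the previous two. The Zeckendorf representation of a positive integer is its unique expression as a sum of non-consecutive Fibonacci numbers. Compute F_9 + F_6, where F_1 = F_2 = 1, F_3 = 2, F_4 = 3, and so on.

F_9 + F_6 = 34 + 8 = 42.

42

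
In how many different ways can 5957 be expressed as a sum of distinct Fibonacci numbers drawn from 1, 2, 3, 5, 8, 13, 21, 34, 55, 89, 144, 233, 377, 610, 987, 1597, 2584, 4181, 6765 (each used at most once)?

5957 = 4181+1597+144+34+1 = 4181+1597+144+21+13+1 = 4181+1597+89+55+34+1 = 4181+987+610+144+34+1 = … (36 more), for 40 in all.

40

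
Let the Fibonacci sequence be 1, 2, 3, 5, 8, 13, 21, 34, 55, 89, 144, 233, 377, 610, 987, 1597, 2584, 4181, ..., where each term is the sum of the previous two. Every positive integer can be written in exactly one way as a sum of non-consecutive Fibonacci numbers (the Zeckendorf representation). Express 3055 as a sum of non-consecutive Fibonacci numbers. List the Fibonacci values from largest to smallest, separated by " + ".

2584 ≤ 3055 < 4181, so take 2584; remainder 471
377 ≤ 471 < 610, so take 377; remainder 94
89 ≤ 94 < 144, so take 89; remainder 5
5 ≤ 5 < 8, so take 5; remainder 0
So 3055 = 2584 + 377 + 89 + 5, with no two terms consecutive in the sequence.

2584 + 377 + 89 + 5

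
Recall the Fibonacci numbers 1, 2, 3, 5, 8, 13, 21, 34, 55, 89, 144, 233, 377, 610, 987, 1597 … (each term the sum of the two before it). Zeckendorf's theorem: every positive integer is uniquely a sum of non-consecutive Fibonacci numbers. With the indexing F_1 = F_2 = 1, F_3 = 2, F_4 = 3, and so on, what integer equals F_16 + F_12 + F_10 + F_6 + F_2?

1195

F_16 + F_12 + F_10 + F_6 + F_2 = 987 + 144 + 55 + 8 + 1 = 1195.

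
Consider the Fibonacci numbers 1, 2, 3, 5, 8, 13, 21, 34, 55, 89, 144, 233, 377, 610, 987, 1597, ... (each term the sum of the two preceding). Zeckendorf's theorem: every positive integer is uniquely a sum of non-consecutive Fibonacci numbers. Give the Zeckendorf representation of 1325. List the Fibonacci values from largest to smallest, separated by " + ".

987 + 233 + 89 + 13 + 3

Repeatedly subtract the largest Fibonacci number that fits:
largest Fibonacci ≤ 1325 is 987; 1325 − 987 = 338
largest Fibonacci ≤ 338 is 233; 338 − 233 = 105
largest Fibonacci ≤ 105 is 89; 105 − 89 = 16
largest Fibonacci ≤ 16 is 13; 16 − 13 = 3
largest Fibonacci ≤ 3 is 3; 3 − 3 = 0
So 1325 = 987 + 233 + 89 + 13 + 3, with no two terms consecutive in the sequence.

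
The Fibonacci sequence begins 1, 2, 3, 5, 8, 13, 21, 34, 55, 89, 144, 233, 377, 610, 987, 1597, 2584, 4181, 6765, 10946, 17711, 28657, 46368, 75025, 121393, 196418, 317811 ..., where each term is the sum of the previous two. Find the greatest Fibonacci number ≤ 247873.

196418

196418 ≤ 247873 < 317811, so the largest Fibonacci number not exceeding 247873 is 196418.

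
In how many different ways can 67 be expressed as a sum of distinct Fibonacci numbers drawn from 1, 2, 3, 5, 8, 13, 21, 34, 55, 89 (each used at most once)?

67 = 55+8+3+1 = 34+21+8+3+1 — 2 representations.

2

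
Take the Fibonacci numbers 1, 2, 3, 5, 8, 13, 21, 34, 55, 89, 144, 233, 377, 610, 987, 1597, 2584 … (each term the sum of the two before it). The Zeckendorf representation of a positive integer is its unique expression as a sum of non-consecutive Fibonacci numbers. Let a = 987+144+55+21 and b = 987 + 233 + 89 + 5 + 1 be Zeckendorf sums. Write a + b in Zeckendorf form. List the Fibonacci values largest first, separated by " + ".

The two numbers are 1207 and 1315, so their sum is 2522.
subtract 1597 from 2522: 925 remains
subtract 610 from 925: 315 remains
subtract 233 from 315: 82 remains
subtract 55 from 82: 27 remains
subtract 21 from 27: 6 remains
subtract 5 from 6: 1 remains
subtract 1 from 1: 0 remains

1597 + 610 + 233 + 55 + 21 + 5 + 1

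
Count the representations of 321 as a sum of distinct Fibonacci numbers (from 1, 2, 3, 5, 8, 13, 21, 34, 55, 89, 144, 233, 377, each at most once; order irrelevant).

Starting from the Zeckendorf form and repeatedly splitting a term F_k into F_{k−1} + F_{k−2} (when neither is already used) reaches every representation.
321 = 233+55+21+8+3+1 = 144+89+55+21+8+3+1 — 2 representations.

2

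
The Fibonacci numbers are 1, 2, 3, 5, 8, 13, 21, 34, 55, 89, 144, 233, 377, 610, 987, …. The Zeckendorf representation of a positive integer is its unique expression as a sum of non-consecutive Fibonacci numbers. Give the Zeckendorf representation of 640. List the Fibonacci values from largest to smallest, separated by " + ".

610 + 21 + 8 + 1

largest Fibonacci ≤ 640 is 610; 640 − 610 = 30
largest Fibonacci ≤ 30 is 21; 30 − 21 = 9
largest Fibonacci ≤ 9 is 8; 9 − 8 = 1
largest Fibonacci ≤ 1 is 1; 1 − 1 = 0
So 640 = 610 + 21 + 8 + 1, with no two terms consecutive in the sequence.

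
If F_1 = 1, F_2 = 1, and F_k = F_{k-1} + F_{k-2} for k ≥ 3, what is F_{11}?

Iterating the recurrence up to F_{6} = 8 and F_{5} = 5:
F_{7} = F_{6} + F_{5} = 8 + 5 = 13
F_{8} = F_{7} + F_{6} = 13 + 8 = 21
F_{9} = F_{8} + F_{7} = 21 + 13 = 34
F_{10} = F_{9} + F_{8} = 34 + 21 = 55
F_{11} = F_{10} + F_{9} = 55 + 34 = 89

89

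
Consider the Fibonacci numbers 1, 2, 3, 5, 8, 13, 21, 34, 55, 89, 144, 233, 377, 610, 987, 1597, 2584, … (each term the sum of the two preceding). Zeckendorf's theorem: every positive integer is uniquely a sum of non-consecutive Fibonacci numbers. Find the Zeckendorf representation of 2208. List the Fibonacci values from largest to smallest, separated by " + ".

1597 + 610 + 1

Repeatedly subtract the largest Fibonacci number that fits:
largest Fibonacci ≤ 2208 is 1597; 2208 − 1597 = 611
largest Fibonacci ≤ 611 is 610; 611 − 610 = 1
largest Fibonacci ≤ 1 is 1; 1 − 1 = 0
So 2208 = 1597 + 610 + 1, with no two terms consecutive in the sequence.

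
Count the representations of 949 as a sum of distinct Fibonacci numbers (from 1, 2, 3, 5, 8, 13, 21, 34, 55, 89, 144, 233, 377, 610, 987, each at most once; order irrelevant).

Each representation comes from the Zeckendorf form by replacing some F_k with F_{k−1} + F_{k−2} where possible.
949 = 610+233+89+13+3+1 = 610+233+89+8+5+3+1 = 610+233+55+34+13+3+1 = 610+233+55+34+8+5+3+1 = 610+144+89+55+34+13+3+1 = … (6 more), for 11 in all.

11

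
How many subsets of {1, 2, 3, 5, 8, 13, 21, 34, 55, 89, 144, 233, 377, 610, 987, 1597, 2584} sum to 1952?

Starting from the Zeckendorf form and repeatedly splitting a term F_k into F_{k−1} + F_{k−2} (when neither is already used) reaches every representation.
1952 = 1597+233+89+21+8+3+1 = 1597+233+55+34+21+8+3+1 = 987+610+233+89+21+8+3+1 = 1597+144+89+55+34+21+8+3+1 = … (3 more), for 7 in all.

7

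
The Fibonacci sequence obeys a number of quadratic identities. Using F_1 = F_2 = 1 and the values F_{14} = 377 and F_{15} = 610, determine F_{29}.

By F_{2k+1} = F_k² + F_{k+1}²: F_{29} = 377² + 610² = 142129 + 372100 = 514229.

514229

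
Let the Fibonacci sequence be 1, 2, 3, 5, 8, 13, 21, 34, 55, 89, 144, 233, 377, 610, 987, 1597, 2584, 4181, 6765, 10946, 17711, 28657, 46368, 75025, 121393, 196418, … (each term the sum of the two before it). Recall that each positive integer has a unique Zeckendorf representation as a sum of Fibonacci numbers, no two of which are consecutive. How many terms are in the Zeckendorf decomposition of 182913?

7

Greedily peel off the largest Fibonacci term at each step:
largest Fibonacci ≤ 182913 is 121393; 182913 − 121393 = 61520
largest Fibonacci ≤ 61520 is 46368; 61520 − 46368 = 15152
largest Fibonacci ≤ 15152 is 10946; 15152 − 10946 = 4206
largest Fibonacci ≤ 4206 is 4181; 4206 − 4181 = 25
largest Fibonacci ≤ 25 is 21; 25 − 21 = 4
largest Fibonacci ≤ 4 is 3; 4 − 3 = 1
largest Fibonacci ≤ 1 is 1; 1 − 1 = 0
182913 = 121393 + 46368 + 10946 + 4181 + 21 + 3 + 1, which has 7 terms.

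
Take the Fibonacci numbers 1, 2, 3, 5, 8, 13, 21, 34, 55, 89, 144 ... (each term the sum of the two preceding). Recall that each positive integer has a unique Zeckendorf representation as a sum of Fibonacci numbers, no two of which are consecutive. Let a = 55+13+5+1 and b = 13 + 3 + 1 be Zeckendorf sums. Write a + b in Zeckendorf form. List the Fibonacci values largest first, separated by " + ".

89 + 2

The two numbers are 74 and 17, so their sum is 91.
91: greatest Fibonacci not exceeding it is 89, leaving 2
2: greatest Fibonacci not exceeding it is 2, leaving 0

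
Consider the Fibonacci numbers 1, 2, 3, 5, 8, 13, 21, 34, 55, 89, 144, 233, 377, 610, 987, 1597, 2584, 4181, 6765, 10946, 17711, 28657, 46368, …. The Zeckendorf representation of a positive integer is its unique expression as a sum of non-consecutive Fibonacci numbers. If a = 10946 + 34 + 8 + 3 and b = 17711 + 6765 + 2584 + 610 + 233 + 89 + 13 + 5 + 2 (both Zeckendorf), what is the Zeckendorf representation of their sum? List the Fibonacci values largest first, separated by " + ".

28657 + 6765 + 2584 + 987 + 8 + 2

The two numbers are 10991 and 28012, so their sum is 39003.
Greedy algorithm:
39003: greatest Fibonacci not exceeding it is 28657, leaving 10346
10346: greatest Fibonacci not exceeding it is 6765, leaving 3581
3581: greatest Fibonacci not exceeding it is 2584, leaving 997
997: greatest Fibonacci not exceeding it is 987, leaving 10
10: greatest Fibonacci not exceeding it is 8, leaving 2
2: greatest Fibonacci not exceeding it is 2, leaving 0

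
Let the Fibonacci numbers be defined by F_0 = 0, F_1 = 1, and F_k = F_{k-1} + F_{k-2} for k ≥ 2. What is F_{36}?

14930352

Iterating the recurrence up to F_{28} = 317811 and F_{27} = 196418:
F_{29} = F_{28} + F_{27} = 317811 + 196418 = 514229
F_{30} = F_{29} + F_{28} = 514229 + 317811 = 832040
F_{31} = F_{30} + F_{29} = 832040 + 514229 = 1346269
F_{32} = F_{31} + F_{30} = 1346269 + 832040 = 2178309
F_{33} = F_{32} + F_{31} = 2178309 + 1346269 = 3524578
F_{34} = F_{33} + F_{32} = 3524578 + 2178309 = 5702887
F_{35} = F_{34} + F_{33} = 5702887 + 3524578 = 9227465
F_{36} = F_{35} + F_{34} = 9227465 + 5702887 = 14930352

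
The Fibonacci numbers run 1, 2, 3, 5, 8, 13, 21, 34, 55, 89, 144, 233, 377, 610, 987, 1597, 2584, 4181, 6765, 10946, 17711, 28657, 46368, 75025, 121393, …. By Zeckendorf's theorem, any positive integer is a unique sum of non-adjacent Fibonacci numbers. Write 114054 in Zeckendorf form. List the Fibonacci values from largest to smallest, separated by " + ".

75025 + 28657 + 6765 + 2584 + 987 + 34 + 2

75025 ≤ 114054 < 121393, so take 75025; remainder 39029
28657 ≤ 39029 < 46368, so take 28657; remainder 10372
6765 ≤ 10372 < 10946, so take 6765; remainder 3607
2584 ≤ 3607 < 4181, so take 2584; remainder 1023
987 ≤ 1023 < 1597, so take 987; remainder 36
34 ≤ 36 < 55, so take 34; remainder 2
2 ≤ 2 < 3, so take 2; remainder 0
So 114054 = 75025 + 28657 + 6765 + 2584 + 987 + 34 + 2, with no two terms consecutive in the sequence.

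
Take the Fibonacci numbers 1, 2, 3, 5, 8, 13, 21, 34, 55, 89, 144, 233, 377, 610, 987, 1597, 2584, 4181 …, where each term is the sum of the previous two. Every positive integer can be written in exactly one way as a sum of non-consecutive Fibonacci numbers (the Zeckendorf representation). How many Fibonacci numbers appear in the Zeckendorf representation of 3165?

take 2584 (≤ 3165); 3165 − 2584 = 581
take 377 (≤ 581); 581 − 377 = 204
take 144 (≤ 204); 204 − 144 = 60
take 55 (≤ 60); 60 − 55 = 5
take 5 (≤ 5); 5 − 5 = 0
3165 = 2584 + 377 + 144 + 55 + 5, which has 5 terms.

5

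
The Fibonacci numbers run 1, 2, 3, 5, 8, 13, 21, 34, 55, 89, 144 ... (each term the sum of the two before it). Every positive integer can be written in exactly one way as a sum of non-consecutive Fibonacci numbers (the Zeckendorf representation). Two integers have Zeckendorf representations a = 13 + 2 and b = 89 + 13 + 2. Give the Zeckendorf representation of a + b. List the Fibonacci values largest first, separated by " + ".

The two numbers are 15 and 104, so their sum is 119.
subtract 89 from 119: 30 remains
subtract 21 from 30: 9 remains
subtract 8 from 9: 1 remains
subtract 1 from 1: 0 remains

89 + 21 + 8 + 1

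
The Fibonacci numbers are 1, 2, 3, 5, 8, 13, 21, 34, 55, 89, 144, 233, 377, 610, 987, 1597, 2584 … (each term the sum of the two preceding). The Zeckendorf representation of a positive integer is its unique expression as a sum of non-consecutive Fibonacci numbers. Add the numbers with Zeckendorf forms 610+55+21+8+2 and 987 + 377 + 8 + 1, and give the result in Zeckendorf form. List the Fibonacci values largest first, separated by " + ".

The two numbers are 696 and 1373, so their sum is 2069.
Repeatedly subtract the largest Fibonacci number that fits:
2069 − 1597 = 472
472 − 377 = 95
95 − 89 = 6
6 − 5 = 1
1 − 1 = 0

1597 + 377 + 89 + 5 + 1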